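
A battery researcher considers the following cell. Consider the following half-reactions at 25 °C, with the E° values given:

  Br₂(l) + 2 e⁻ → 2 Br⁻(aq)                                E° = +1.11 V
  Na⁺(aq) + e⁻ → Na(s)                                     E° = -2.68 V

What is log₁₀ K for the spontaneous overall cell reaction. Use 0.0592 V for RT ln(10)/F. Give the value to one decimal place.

Cathode: Br₂/Br⁻; anode: Na⁺/Na. E°cell = +3.79 V, n = 2.
log K = nE°cell / 0.0592 = (2)(+3.79) / 0.0592 = 128.0.

128.0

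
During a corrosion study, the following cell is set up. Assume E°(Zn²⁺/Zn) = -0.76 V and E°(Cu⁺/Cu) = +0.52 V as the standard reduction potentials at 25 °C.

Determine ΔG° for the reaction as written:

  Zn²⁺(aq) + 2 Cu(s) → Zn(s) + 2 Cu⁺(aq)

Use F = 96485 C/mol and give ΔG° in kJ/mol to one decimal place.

As written, Zn²⁺/Zn is reduced (cathode) and Cu⁺/Cu is oxidised (anode), so E°cell = (-0.76) − (+0.52) = -1.28 V.
Balancing electrons gives n = 2.
ΔG° = −nFE° = −(2)(96485)(-1.28) = 247,002 J = +247.0 kJ/mol.

+247.0 kJ/mol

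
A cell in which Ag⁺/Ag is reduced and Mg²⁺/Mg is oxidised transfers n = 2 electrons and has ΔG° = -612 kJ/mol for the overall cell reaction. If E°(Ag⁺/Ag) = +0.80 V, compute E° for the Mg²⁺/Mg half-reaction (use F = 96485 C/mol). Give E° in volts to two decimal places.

-2.37 V

E°cell = −ΔG°/(nF) = −(-612×10³)/((2)(96485)) = +3.171 V.
Since Ag⁺/Ag is the cathode and Mg²⁺/Mg the anode, E°cell = E°(Ag⁺/Ag) − E°(Mg²⁺/Mg).
So E°(Mg²⁺/Mg) = E°(Ag⁺/Ag) − E°cell = (+0.80) − (+3.171) = -2.37 V.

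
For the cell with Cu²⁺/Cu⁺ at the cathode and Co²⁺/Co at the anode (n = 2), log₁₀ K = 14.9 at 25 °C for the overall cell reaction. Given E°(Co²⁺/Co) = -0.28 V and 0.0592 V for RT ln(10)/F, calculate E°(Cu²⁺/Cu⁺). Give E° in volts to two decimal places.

+0.16 V

E°cell = (0.0592/n)·log K = (0.0592/2)(14.9) = +0.441 V.
Since Cu²⁺/Cu⁺ is the cathode and Co²⁺/Co the anode, E°cell = E°(Cu²⁺/Cu⁺) − E°(Co²⁺/Co).
So E°(Cu²⁺/Cu⁺) = E°cell + E°(Co²⁺/Co) = +0.441 + (-0.28) = +0.16 V.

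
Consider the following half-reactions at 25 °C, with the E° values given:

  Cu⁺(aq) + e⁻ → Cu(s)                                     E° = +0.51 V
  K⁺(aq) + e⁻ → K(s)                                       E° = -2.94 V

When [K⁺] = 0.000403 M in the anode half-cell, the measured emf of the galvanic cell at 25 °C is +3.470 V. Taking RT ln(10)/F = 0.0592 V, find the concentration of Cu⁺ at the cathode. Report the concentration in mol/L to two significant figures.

0.00088 M

Cu⁺/Cu is the cathode, K⁺/K the anode: E°cell = +3.45 V, n = 1.
Overall reaction: Cu⁺(aq) + K(s) → Cu(s) + K⁺(aq); Q = [K⁺]^1/[Cu⁺]^1.
From E = E° − (0.0592/n) log Q: log Q = (E° − E)·n/0.0592 = (+3.45 − (+3.470))·1/0.0592 = -0.3378.
So 1·log[Cu⁺] = 1·log(0.000403) − log Q = -3.3947 − (-0.3378) = -3.0569; [Cu⁺] = 10^(-3.0569) ≈ 0.00088 M.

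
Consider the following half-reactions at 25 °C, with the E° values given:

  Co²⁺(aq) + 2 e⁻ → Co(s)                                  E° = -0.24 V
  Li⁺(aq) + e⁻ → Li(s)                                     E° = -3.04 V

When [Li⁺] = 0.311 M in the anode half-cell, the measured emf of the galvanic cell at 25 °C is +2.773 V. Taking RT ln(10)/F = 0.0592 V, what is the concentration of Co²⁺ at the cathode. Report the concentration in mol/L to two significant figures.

Co²⁺/Co is the cathode, Li⁺/Li the anode: E°cell = +2.80 V, n = 2.
Overall reaction: Co²⁺(aq) + 2 Li(s) → Co(s) + 2 Li⁺(aq); Q = [Li⁺]^2/[Co²⁺]^1.
From E = E° − (0.0592/n) log Q: log Q = (E° − E)·n/0.0592 = (+2.80 − (+2.773))·2/0.0592 = 0.9122.
So 1·log[Co²⁺] = 2·log(0.311) − log Q = -1.0145 − (0.9122) = -1.9267; [Co²⁺] = 10^(-1.9267) ≈ 0.012 M.

0.012 M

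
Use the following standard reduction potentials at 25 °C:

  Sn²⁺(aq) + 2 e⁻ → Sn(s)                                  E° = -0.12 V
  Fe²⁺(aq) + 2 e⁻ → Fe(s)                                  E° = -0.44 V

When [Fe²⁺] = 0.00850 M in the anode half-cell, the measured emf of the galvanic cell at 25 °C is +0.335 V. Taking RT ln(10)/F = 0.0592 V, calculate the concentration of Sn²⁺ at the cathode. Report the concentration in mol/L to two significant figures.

Sn²⁺/Sn is the cathode, Fe²⁺/Fe the anode: E°cell = +0.32 V, n = 2.
Overall reaction: Sn²⁺(aq) + Fe(s) → Sn(s) + Fe²⁺(aq); Q = [Fe²⁺]^1/[Sn²⁺]^1.
From E = E° − (0.0592/n) log Q: log Q = (E° − E)·n/0.0592 = (+0.32 − (+0.335))·2/0.0592 = -0.5068.
So 1·log[Sn²⁺] = 1·log(0.0085) − log Q = -2.0706 − (-0.5068) = -1.5638; [Sn²⁺] = 10^(-1.5638) ≈ 0.027 M.

0.027 M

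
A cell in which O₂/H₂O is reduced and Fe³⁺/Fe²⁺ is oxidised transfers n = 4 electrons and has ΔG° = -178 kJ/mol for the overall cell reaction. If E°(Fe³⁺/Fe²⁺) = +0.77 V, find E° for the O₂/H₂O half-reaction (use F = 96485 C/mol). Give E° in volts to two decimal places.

E°cell = −ΔG°/(nF) = −(-178×10³)/((4)(96485)) = +0.461 V.
Since O₂/H₂O is the cathode and Fe³⁺/Fe²⁺ the anode, E°cell = E°(O₂/H₂O) − E°(Fe³⁺/Fe²⁺).
So E°(O₂/H₂O) = E°cell + E°(Fe³⁺/Fe²⁺) = +0.461 + (+0.77) = +1.23 V.

+1.23 V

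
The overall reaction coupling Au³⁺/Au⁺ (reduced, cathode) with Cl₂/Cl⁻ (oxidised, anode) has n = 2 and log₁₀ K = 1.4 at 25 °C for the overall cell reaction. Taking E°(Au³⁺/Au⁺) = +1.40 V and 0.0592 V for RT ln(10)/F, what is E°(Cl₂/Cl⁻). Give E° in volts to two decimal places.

+1.36 V

E°cell = (0.0592/n)·log K = (0.0592/2)(1.4) = +0.041 V.
Since Au³⁺/Au⁺ is the cathode and Cl₂/Cl⁻ the anode, E°cell = E°(Au³⁺/Au⁺) − E°(Cl₂/Cl⁻).
So E°(Cl₂/Cl⁻) = E°(Au³⁺/Au⁺) − E°cell = (+1.40) − (+0.041) = +1.36 V.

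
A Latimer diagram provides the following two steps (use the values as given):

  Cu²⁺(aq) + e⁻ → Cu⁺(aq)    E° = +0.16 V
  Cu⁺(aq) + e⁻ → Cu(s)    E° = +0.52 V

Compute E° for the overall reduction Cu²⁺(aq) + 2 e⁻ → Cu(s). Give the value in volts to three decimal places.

+0.340 V

Since ΔG° = −nFE° is additive over sequential reductions, n₃E°₃ = n₁E°₁ + n₂E°₂.
E°₃ = (1×+0.16 + 1×+0.52) / 2 = (+0.680) / 2 = +0.340 V.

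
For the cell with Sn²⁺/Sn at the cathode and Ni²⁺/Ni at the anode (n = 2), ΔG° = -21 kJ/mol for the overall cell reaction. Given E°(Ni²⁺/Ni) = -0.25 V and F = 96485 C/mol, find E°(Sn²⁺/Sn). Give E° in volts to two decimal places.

-0.14 V

E°cell = −ΔG°/(nF) = −(-21×10³)/((2)(96485)) = +0.109 V.
Since Sn²⁺/Sn is the cathode and Ni²⁺/Ni the anode, E°cell = E°(Sn²⁺/Sn) − E°(Ni²⁺/Ni).
So E°(Sn²⁺/Sn) = E°cell + E°(Ni²⁺/Ni) = +0.109 + (-0.25) = -0.14 V.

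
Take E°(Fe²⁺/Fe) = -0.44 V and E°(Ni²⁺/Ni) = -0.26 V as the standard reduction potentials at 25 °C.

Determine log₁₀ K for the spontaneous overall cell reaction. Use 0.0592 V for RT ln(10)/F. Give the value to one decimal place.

Cathode: Ni²⁺/Ni; anode: Fe²⁺/Fe. E°cell = +0.18 V, n = 2.
log K = nE°cell / 0.0592 = (2)(+0.18) / 0.0592 = 6.1.

6.1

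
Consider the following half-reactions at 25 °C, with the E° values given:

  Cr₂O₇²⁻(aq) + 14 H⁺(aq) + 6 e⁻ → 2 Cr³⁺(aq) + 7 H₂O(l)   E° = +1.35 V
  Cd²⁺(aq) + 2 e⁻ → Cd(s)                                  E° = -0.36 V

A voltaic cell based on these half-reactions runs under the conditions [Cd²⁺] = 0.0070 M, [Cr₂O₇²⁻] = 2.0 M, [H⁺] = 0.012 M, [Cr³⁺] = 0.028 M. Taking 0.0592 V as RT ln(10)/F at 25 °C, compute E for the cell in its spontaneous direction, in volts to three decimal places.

Cr₂O₇²⁻/Cr³⁺ is the cathode (higher E°), Cd²⁺/Cd the anode: E°cell = +1.35 − (-0.36) = +1.71 V, n = 6.
Overall: Cr₂O₇²⁻(aq) + 14 H⁺(aq) + 3 Cd(s) → 2 Cr³⁺(aq) + 7 H₂O(l) + 3 Cd²⁺(aq)
Q = [Cr³⁺]^2·[Cd²⁺]^3 / ([Cr₂O₇²⁻]·[H⁺]^14); log Q = 17.020.
E = E° − (0.0592/n) log Q = +1.71 − (0.0592/6)(17.020) = +1.542 V.

+1.542 V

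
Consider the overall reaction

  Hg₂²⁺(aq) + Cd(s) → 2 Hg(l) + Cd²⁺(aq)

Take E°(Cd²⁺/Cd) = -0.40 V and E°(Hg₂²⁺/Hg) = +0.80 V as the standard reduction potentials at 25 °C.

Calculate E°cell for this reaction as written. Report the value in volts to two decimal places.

+1.20 V

The Hg₂²⁺/Hg couple has the higher reduction potential, so it is the cathode; Cd²⁺/Cd is oxidised at the anode.
E°cell = E°(cathode) − E°(anode) = (+0.80) − (-0.40) = +1.20 V.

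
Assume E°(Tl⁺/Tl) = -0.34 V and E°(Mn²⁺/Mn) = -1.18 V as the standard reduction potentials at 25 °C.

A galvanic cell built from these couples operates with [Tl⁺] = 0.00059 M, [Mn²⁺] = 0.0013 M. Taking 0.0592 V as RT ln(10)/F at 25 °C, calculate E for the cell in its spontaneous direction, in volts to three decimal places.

Tl⁺/Tl is the cathode (higher E°), Mn²⁺/Mn the anode: E°cell = -0.34 − (-1.18) = +0.84 V, n = 2.
Overall: 2 Tl⁺(aq) + Mn(s) → 2 Tl(s) + Mn²⁺(aq)
Q = [Mn²⁺] / ([Tl⁺]^2); log Q = 3.572.
E = E° − (0.0592/n) log Q = +0.84 − (0.0592/2)(3.572) = +0.734 V.

+0.734 V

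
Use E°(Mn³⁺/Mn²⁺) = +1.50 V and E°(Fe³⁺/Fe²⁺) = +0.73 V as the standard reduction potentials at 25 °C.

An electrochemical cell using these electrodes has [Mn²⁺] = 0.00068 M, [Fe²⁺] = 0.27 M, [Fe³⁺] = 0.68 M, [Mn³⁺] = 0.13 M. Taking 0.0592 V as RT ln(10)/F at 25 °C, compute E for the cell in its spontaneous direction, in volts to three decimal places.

+0.881 V

Mn³⁺/Mn²⁺ is the cathode (higher E°), Fe³⁺/Fe²⁺ the anode: E°cell = +1.50 − (+0.73) = +0.77 V, n = 1.
Overall: Mn³⁺(aq) + Fe²⁺(aq) → Mn²⁺(aq) + Fe³⁺(aq)
Q = [Mn²⁺]·[Fe³⁺] / ([Mn³⁺]·[Fe²⁺]); log Q = -1.880.
E = E° − (0.0592/n) log Q = +0.77 − (0.0592/1)(-1.880) = +0.881 V.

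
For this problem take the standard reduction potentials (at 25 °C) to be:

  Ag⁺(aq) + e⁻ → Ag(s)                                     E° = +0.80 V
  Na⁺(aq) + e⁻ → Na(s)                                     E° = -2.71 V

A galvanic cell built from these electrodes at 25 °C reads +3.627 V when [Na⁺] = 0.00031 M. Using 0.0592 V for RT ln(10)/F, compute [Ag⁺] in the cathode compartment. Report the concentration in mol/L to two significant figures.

0.029 M

Ag⁺/Ag is the cathode, Na⁺/Na the anode: E°cell = +3.51 V, n = 1.
Overall reaction: Ag⁺(aq) + Na(s) → Ag(s) + Na⁺(aq); Q = [Na⁺]^1/[Ag⁺]^1.
From E = E° − (0.0592/n) log Q: log Q = (E° − E)·n/0.0592 = (+3.51 − (+3.627))·1/0.0592 = -1.9764.
So 1·log[Ag⁺] = 1·log(0.00031) − log Q = -3.5086 − (-1.9764) = -1.5322; [Ag⁺] = 10^(-1.5322) ≈ 0.029 M.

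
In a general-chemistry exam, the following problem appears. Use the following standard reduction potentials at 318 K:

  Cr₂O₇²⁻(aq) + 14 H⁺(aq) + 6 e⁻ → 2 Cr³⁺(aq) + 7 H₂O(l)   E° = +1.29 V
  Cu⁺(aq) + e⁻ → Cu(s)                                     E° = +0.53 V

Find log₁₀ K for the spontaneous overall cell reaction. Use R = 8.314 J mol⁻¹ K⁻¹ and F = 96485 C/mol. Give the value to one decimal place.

Cathode: Cr₂O₇²⁻/Cr³⁺; anode: Cu⁺/Cu. E°cell = (+1.29) − (+0.53) = +0.76 V, with n = 6.
ΔG° = −nFE° = −RT ln K, so ln K = nFE°/(RT) = (6)(96485)(+0.76) / ((8.314)(318)) = 166.413.
log₁₀ K = 166.413 / ln 10 = 72.3.

72.3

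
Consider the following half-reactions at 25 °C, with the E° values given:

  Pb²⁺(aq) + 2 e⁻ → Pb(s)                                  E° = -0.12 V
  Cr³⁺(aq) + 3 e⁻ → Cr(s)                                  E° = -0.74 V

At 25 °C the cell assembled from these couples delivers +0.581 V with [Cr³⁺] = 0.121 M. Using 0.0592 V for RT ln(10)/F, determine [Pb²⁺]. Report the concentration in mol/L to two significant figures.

0.012 M

Pb²⁺/Pb is the cathode, Cr³⁺/Cr the anode: E°cell = +0.62 V, n = 6.
Overall reaction: 3 Pb²⁺(aq) + 2 Cr(s) → 3 Pb(s) + 2 Cr³⁺(aq); Q = [Cr³⁺]^2/[Pb²⁺]^3.
From E = E° − (0.0592/n) log Q: log Q = (E° − E)·n/0.0592 = (+0.62 − (+0.581))·6/0.0592 = 3.9527.
So 3·log[Pb²⁺] = 2·log(0.121) − log Q = -1.8344 − (3.9527) = -5.7871; log[Pb²⁺] = -5.7871 / 3 = -1.9290; [Pb²⁺] = 10^(-1.9290) ≈ 0.012 M.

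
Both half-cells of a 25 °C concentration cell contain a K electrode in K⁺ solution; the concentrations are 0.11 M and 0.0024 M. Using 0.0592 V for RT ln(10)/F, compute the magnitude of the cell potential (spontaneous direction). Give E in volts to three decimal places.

+0.098 V

For a concentration cell E°cell = 0. The 0.11 M side is the cathode (reduction is favoured where [K⁺] is higher).
With n = 1, E = −(0.0592/1) log([K⁺]ₐₙ/[K⁺]꜀ₐₜ) = −(0.0592/1) log(0.0024/0.11) = −(0.0592/1)(-1.661) = +0.098 V.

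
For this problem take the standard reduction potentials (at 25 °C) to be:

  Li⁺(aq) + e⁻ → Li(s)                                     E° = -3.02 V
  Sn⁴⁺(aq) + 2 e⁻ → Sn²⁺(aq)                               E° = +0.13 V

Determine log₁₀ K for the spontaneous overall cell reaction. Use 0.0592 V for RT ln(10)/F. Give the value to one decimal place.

Cathode: Sn⁴⁺/Sn²⁺; anode: Li⁺/Li. E°cell = +3.15 V, n = 2.
log K = nE°cell / 0.0592 = (2)(+3.15) / 0.0592 = 106.4.

106.4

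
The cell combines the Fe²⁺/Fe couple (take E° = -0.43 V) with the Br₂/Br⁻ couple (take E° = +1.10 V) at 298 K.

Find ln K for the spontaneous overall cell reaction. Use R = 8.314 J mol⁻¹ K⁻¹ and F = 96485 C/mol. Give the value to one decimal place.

119.2

Cathode: Br₂/Br⁻; anode: Fe²⁺/Fe. E°cell = (+1.10) − (-0.43) = +1.53 V, with n = 2.
ΔG° = −nFE° = −RT ln K, so ln K = nFE°/(RT) = (2)(96485)(+1.53) / ((8.314)(298)) = 119.167.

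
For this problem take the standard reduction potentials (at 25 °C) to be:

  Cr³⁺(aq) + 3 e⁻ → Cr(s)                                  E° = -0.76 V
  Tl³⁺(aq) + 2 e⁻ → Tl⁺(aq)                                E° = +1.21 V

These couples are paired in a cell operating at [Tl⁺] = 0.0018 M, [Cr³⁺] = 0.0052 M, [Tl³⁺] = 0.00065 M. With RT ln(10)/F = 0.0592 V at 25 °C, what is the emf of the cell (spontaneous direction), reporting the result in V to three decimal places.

+2.002 V

Tl³⁺/Tl⁺ is the cathode (higher E°), Cr³⁺/Cr the anode: E°cell = +1.21 − (-0.76) = +1.97 V, n = 6.
Overall: 3 Tl³⁺(aq) + 2 Cr(s) → 3 Tl⁺(aq) + 2 Cr³⁺(aq)
Q = [Tl⁺]^3·[Cr³⁺]^2 / ([Tl³⁺]^3); log Q = -3.241.
E = E° − (0.0592/n) log Q = +1.97 − (0.0592/6)(-3.241) = +2.002 V.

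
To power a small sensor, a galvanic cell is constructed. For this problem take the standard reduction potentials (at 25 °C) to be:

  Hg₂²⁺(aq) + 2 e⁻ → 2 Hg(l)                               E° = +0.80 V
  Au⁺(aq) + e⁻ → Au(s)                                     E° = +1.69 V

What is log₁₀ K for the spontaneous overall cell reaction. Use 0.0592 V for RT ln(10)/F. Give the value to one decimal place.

Cathode: Au⁺/Au; anode: Hg₂²⁺/Hg. E°cell = +0.89 V, n = 2.
log K = nE°cell / 0.0592 = (2)(+0.89) / 0.0592 = 30.1.

30.1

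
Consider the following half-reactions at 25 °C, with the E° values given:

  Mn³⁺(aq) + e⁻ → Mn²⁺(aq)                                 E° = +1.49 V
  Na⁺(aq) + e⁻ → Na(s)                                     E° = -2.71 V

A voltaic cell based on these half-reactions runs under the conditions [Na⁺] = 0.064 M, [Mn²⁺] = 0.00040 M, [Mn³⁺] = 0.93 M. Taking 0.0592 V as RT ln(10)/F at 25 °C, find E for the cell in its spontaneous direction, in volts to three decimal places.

+4.470 V

Mn³⁺/Mn²⁺ is the cathode (higher E°), Na⁺/Na the anode: E°cell = +1.49 − (-2.71) = +4.20 V, n = 1.
Overall: Mn³⁺(aq) + Na(s) → Mn²⁺(aq) + Na⁺(aq)
Q = [Mn²⁺]·[Na⁺] / ([Mn³⁺]); log Q = -4.560.
E = E° − (0.0592/n) log Q = +4.20 − (0.0592/1)(-4.560) = +4.470 V.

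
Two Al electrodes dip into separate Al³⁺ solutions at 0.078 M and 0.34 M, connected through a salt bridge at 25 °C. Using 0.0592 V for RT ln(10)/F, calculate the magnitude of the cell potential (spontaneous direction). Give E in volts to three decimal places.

+0.013 V

For a concentration cell E°cell = 0. The 0.34 M side is the cathode (reduction is favoured where [Al³⁺] is higher).
With n = 3, E = −(0.0592/3) log([Al³⁺]ₐₙ/[Al³⁺]꜀ₐₜ) = −(0.0592/3) log(0.078/0.34) = −(0.0592/3)(-0.639) = +0.013 V.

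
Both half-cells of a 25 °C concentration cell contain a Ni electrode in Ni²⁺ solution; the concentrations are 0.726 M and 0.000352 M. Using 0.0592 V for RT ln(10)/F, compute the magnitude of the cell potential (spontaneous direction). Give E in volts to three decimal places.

+0.098 V

For a concentration cell E°cell = 0. The 0.726 M side is the cathode (reduction is favoured where [Ni²⁺] is higher).
With n = 2, E = −(0.0592/2) log([Ni²⁺]ₐₙ/[Ni²⁺]꜀ₐₜ) = −(0.0592/2) log(0.000352/0.726) = −(0.0592/2)(-3.314) = +0.098 V.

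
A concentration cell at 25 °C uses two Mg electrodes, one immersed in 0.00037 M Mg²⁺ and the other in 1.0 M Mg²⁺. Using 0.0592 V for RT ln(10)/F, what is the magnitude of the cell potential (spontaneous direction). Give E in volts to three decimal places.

For a concentration cell E°cell = 0. The 1.0 M side is the cathode (reduction is favoured where [Mg²⁺] is higher).
With n = 2, E = −(0.0592/2) log([Mg²⁺]ₐₙ/[Mg²⁺]꜀ₐₜ) = −(0.0592/2) log(0.00037/1) = −(0.0592/2)(-3.432) = +0.102 V.

+0.102 V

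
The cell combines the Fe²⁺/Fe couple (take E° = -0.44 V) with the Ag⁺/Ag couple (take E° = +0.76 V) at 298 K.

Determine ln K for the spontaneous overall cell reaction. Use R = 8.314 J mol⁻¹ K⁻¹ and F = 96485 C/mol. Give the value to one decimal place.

Cathode: Ag⁺/Ag; anode: Fe²⁺/Fe. E°cell = (+0.76) − (-0.44) = +1.20 V, with n = 2.
ΔG° = −nFE° = −RT ln K, so ln K = nFE°/(RT) = (2)(96485)(+1.20) / ((8.314)(298)) = 93.464.

93.5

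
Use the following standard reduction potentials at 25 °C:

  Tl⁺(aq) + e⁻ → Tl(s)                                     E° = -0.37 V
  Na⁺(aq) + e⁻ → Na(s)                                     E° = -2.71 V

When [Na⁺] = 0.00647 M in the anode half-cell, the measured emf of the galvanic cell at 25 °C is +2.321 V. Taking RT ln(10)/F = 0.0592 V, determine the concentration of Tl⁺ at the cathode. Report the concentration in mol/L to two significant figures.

0.0031 M

Tl⁺/Tl is the cathode, Na⁺/Na the anode: E°cell = +2.34 V, n = 1.
Overall reaction: Tl⁺(aq) + Na(s) → Tl(s) + Na⁺(aq); Q = [Na⁺]^1/[Tl⁺]^1.
From E = E° − (0.0592/n) log Q: log Q = (E° − E)·n/0.0592 = (+2.34 − (+2.321))·1/0.0592 = 0.3209.
So 1·log[Tl⁺] = 1·log(0.00647) − log Q = -2.1891 − (0.3209) = -2.5100; [Tl⁺] = 10^(-2.5100) ≈ 0.0031 M.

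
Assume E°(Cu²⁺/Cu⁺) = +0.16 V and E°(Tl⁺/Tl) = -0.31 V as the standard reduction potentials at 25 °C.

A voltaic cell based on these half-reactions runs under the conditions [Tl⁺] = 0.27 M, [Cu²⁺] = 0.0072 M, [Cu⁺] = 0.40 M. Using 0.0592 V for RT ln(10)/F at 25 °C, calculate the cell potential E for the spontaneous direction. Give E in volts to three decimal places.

+0.400 V

Cu²⁺/Cu⁺ is the cathode (higher E°), Tl⁺/Tl the anode: E°cell = +0.16 − (-0.31) = +0.47 V, n = 1.
Overall: Cu²⁺(aq) + Tl(s) → Cu⁺(aq) + Tl⁺(aq)
Q = [Cu⁺]·[Tl⁺] / ([Cu²⁺]); log Q = 1.176.
E = E° − (0.0592/n) log Q = +0.47 − (0.0592/1)(1.176) = +0.400 V.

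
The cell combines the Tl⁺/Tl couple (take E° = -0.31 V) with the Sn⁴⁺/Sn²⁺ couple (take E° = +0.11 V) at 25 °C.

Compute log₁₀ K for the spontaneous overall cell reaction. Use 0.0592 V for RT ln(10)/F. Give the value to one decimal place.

Cathode: Sn⁴⁺/Sn²⁺; anode: Tl⁺/Tl. E°cell = +0.42 V, n = 2.
log K = nE°cell / 0.0592 = (2)(+0.42) / 0.0592 = 14.2.

14.2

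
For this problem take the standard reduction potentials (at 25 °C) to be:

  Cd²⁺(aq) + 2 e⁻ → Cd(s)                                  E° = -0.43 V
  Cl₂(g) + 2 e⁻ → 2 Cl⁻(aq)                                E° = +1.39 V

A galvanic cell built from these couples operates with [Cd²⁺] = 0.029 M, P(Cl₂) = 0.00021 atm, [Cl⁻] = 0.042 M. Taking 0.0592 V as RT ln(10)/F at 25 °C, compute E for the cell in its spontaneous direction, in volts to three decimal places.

+1.838 V

Cl₂/Cl⁻ is the cathode (higher E°), Cd²⁺/Cd the anode: E°cell = +1.39 − (-0.43) = +1.82 V, n = 2.
Overall: Cl₂(g) + Cd(s) → 2 Cl⁻(aq) + Cd²⁺(aq)
Q = [Cl⁻]^2·[Cd²⁺] / (P(Cl₂)); log Q = -0.613.
E = E° − (0.0592/n) log Q = +1.82 − (0.0592/2)(-0.613) = +1.838 V.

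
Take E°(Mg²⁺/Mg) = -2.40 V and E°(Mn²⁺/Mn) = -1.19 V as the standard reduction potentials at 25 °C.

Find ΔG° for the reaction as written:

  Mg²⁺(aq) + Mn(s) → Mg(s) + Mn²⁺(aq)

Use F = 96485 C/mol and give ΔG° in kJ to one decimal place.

+233.5 kJ

As written, Mg²⁺/Mg is reduced (cathode) and Mn²⁺/Mn is oxidised (anode), so E°cell = (-2.40) − (-1.19) = -1.21 V.
Balancing electrons gives n = 2.
ΔG° = −nFE° = −(2)(96485)(-1.21) = 233,494 J = +233.5 kJ.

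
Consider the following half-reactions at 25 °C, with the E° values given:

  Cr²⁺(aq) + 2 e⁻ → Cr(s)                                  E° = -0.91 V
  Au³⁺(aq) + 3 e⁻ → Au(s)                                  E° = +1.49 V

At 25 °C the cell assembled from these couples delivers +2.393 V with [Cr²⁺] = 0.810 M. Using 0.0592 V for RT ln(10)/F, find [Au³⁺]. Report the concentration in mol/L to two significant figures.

Au³⁺/Au is the cathode, Cr²⁺/Cr the anode: E°cell = +2.40 V, n = 6.
Overall reaction: 2 Au³⁺(aq) + 3 Cr(s) → 2 Au(s) + 3 Cr²⁺(aq); Q = [Cr²⁺]^3/[Au³⁺]^2.
From E = E° − (0.0592/n) log Q: log Q = (E° − E)·n/0.0592 = (+2.40 − (+2.393))·6/0.0592 = 0.7095.
So 2·log[Au³⁺] = 3·log(0.81) − log Q = -0.2745 − (0.7095) = -0.9840; log[Au³⁺] = -0.9840 / 2 = -0.4920; [Au³⁺] = 10^(-0.4920) ≈ 0.32 M.

0.32 M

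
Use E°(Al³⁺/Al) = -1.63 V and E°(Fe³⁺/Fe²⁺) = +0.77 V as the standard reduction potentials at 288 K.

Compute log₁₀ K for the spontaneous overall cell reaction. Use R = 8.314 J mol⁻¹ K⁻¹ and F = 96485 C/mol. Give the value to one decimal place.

Cathode: Fe³⁺/Fe²⁺; anode: Al³⁺/Al. E°cell = (+0.77) − (-1.63) = +2.40 V, with n = 3.
ΔG° = −nFE° = −RT ln K, so ln K = nFE°/(RT) = (3)(96485)(+2.40) / ((8.314)(288)) = 290.128.
log₁₀ K = 290.128 / ln 10 = 126.0.

126.0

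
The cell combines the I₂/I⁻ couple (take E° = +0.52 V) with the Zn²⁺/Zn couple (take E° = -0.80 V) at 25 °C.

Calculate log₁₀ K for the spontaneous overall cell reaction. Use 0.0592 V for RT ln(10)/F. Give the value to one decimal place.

44.6

Cathode: I₂/I⁻; anode: Zn²⁺/Zn. E°cell = +1.32 V, n = 2.
log K = nE°cell / 0.0592 = (2)(+1.32) / 0.0592 = 44.6.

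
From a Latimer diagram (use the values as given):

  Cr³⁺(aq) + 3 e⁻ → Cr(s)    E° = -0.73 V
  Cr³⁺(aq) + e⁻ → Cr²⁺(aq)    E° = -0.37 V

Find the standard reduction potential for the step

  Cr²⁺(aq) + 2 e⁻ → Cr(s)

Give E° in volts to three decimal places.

Sequential free energies add, so n₃E°₃ = n₁E°₁ + n₂E°₂.
With n₃ = 3, and the known step contributing 1×(-0.37) V, the unknown satisfies 2·E° = 3×(-0.73) − 1×(-0.37) = -1.820.
E° = -1.820 / 2 = -0.910 V.

-0.910 V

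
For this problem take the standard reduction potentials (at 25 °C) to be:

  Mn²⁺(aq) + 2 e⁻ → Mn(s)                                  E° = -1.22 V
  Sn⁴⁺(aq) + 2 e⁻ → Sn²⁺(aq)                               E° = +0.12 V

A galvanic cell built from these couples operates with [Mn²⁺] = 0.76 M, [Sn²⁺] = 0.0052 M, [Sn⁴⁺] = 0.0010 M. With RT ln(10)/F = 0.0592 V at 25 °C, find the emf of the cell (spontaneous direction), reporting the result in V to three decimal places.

Sn⁴⁺/Sn²⁺ is the cathode (higher E°), Mn²⁺/Mn the anode: E°cell = +0.12 − (-1.22) = +1.34 V, n = 2.
Overall: Sn⁴⁺(aq) + Mn(s) → Sn²⁺(aq) + Mn²⁺(aq)
Q = [Sn²⁺]·[Mn²⁺] / ([Sn⁴⁺]); log Q = 0.597.
E = E° − (0.0592/n) log Q = +1.34 − (0.0592/2)(0.597) = +1.322 V.

+1.322 V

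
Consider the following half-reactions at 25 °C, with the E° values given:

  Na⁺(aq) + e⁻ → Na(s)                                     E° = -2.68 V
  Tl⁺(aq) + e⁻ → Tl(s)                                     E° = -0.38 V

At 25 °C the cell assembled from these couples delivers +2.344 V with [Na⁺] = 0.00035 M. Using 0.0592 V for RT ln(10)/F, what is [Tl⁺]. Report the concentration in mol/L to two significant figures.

0.0019 M

Tl⁺/Tl is the cathode, Na⁺/Na the anode: E°cell = +2.30 V, n = 1.
Overall reaction: Tl⁺(aq) + Na(s) → Tl(s) + Na⁺(aq); Q = [Na⁺]^1/[Tl⁺]^1.
From E = E° − (0.0592/n) log Q: log Q = (E° − E)·n/0.0592 = (+2.30 − (+2.344))·1/0.0592 = -0.7432.
So 1·log[Tl⁺] = 1·log(0.00035) − log Q = -3.4559 − (-0.7432) = -2.7127; [Tl⁺] = 10^(-2.7127) ≈ 0.0019 M.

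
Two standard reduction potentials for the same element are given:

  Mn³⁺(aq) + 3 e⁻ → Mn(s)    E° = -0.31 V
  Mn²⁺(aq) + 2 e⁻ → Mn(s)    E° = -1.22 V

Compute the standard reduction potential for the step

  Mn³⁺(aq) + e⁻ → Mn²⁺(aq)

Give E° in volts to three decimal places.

Sequential free energies add, so n₃E°₃ = n₁E°₁ + n₂E°₂.
With n₃ = 3, and the known step contributing 2×(-1.22) V, the unknown satisfies 1·E° = 3×(-0.31) − 2×(-1.22) = +1.510.
E° = +1.510 / 1 = +1.510 V.

+1.510 V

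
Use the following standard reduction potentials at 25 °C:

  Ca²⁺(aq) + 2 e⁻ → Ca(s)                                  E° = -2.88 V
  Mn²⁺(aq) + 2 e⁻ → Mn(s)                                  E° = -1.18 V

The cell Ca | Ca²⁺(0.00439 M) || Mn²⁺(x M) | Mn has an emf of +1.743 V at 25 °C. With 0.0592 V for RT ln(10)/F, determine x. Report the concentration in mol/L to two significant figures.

Mn²⁺/Mn is the cathode, Ca²⁺/Ca the anode: E°cell = +1.70 V, n = 2.
Overall reaction: Mn²⁺(aq) + Ca(s) → Mn(s) + Ca²⁺(aq); Q = [Ca²⁺]^1/[Mn²⁺]^1.
From E = E° − (0.0592/n) log Q: log Q = (E° − E)·n/0.0592 = (+1.70 − (+1.743))·2/0.0592 = -1.4527.
So 1·log[Mn²⁺] = 1·log(0.00439) − log Q = -2.3575 − (-1.4527) = -0.9048; [Mn²⁺] = 10^(-0.9048) ≈ 0.12 M.

0.12 M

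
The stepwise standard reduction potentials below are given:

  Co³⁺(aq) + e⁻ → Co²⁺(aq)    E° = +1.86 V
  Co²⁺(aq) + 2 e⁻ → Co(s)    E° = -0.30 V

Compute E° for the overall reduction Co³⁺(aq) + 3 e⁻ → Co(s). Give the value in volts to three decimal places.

Standard free energies of sequential steps add: ΔG°₃ = ΔG°₁ + ΔG°₂, so n₃E°₃ = n₁E°₁ + n₂E°₂.
E°₃ = (1×+1.86 + 2×-0.30) / 3 = (+1.260) / 3 = +0.420 V.

+0.420 V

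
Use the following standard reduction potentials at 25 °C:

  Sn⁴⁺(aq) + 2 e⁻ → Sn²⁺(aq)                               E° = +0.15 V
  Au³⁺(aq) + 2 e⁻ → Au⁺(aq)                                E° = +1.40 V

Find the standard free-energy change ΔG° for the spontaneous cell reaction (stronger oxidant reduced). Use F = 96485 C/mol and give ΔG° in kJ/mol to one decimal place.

Au³⁺/Au⁺ (E° = +1.40 V) is the cathode; Sn⁴⁺/Sn²⁺ (E° = +0.15 V) is the anode, so E°cell = +1.25 V.
Balancing electrons gives n = 2 (lcm of 2 and 2).
ΔG° = −nFE° = −(2)(96485)(+1.25) = -241,212 J = -241.2 kJ/mol.

-241.2 kJ/mol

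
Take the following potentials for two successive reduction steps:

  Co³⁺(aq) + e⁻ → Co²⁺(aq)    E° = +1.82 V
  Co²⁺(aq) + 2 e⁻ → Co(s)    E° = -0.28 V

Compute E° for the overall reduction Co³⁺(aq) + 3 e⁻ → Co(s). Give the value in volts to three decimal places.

Since ΔG° = −nFE° is additive over sequential reductions, n₃E°₃ = n₁E°₁ + n₂E°₂.
E°₃ = (1×+1.82 + 2×-0.28) / 3 = (+1.260) / 3 = +0.420 V.

+0.420 V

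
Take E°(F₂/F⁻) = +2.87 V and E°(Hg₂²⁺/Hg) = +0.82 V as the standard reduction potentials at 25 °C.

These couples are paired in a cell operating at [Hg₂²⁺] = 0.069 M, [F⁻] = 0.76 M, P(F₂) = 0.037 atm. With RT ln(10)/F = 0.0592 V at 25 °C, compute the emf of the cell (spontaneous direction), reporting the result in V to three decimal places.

+2.049 V

F₂/F⁻ is the cathode (higher E°), Hg₂²⁺/Hg the anode: E°cell = +2.87 − (+0.82) = +2.05 V, n = 2.
Overall: F₂(g) + 2 Hg(l) → 2 F⁻(aq) + Hg₂²⁺(aq)
Q = [F⁻]^2·[Hg₂²⁺] / (P(F₂)); log Q = 0.032.
E = E° − (0.0592/n) log Q = +2.05 − (0.0592/2)(0.032) = +2.049 V.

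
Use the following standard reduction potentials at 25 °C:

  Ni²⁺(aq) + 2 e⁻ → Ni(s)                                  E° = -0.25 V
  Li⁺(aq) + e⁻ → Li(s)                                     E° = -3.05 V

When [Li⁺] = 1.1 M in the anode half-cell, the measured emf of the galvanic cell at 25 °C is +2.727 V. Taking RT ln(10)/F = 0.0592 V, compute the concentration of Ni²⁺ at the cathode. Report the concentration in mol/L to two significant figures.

0.0041 M

Ni²⁺/Ni is the cathode, Li⁺/Li the anode: E°cell = +2.80 V, n = 2.
Overall reaction: Ni²⁺(aq) + 2 Li(s) → Ni(s) + 2 Li⁺(aq); Q = [Li⁺]^2/[Ni²⁺]^1.
From E = E° − (0.0592/n) log Q: log Q = (E° − E)·n/0.0592 = (+2.80 − (+2.727))·2/0.0592 = 2.4662.
So 1·log[Ni²⁺] = 2·log(1.1) − log Q = 0.0828 − (2.4662) = -2.3834; [Ni²⁺] = 10^(-2.3834) ≈ 0.0041 M.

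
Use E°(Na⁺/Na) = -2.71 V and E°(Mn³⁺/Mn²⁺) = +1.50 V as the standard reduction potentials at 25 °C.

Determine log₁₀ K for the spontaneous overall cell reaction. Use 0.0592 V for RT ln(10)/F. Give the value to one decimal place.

71.1

Cathode: Mn³⁺/Mn²⁺; anode: Na⁺/Na. E°cell = +4.21 V, n = 1.
log K = nE°cell / 0.0592 = (1)(+4.21) / 0.0592 = 71.1.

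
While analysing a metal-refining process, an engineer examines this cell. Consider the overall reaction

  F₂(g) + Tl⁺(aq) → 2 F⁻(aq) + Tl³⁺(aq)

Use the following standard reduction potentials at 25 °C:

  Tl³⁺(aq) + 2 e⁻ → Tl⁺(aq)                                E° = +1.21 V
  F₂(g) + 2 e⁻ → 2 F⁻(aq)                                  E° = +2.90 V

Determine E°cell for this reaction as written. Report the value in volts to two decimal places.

The F₂/F⁻ couple has the higher reduction potential, so it is the cathode; Tl³⁺/Tl⁺ is oxidised at the anode.
E°cell = E°(cathode) − E°(anode) = (+2.90) − (+1.21) = +1.69 V.
Since E°cell > 0, the reaction is spontaneous under standard conditions.

+1.69 V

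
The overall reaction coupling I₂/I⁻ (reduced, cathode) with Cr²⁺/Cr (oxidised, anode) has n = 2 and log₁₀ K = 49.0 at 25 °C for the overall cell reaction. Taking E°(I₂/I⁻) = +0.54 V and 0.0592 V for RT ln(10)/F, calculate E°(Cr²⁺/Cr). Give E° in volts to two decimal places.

E°cell = (0.0592/n)·log K = (0.0592/2)(49.0) = +1.450 V.
Since I₂/I⁻ is the cathode and Cr²⁺/Cr the anode, E°cell = E°(I₂/I⁻) − E°(Cr²⁺/Cr).
So E°(Cr²⁺/Cr) = E°(I₂/I⁻) − E°cell = (+0.54) − (+1.450) = -0.91 V.

-0.91 V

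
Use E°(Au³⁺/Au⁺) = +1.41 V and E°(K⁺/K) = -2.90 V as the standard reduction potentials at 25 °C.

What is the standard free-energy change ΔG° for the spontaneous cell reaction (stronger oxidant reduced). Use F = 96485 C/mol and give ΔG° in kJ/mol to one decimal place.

-831.7 kJ/mol

Au³⁺/Au⁺ (E° = +1.41 V) is the cathode; K⁺/K (E° = -2.90 V) is the anode, so E°cell = +4.31 V.
Balancing electrons gives n = 2 (lcm of 2 and 1).
ΔG° = −nFE° = −(2)(96485)(+4.31) = -831,701 J = -831.7 kJ/mol.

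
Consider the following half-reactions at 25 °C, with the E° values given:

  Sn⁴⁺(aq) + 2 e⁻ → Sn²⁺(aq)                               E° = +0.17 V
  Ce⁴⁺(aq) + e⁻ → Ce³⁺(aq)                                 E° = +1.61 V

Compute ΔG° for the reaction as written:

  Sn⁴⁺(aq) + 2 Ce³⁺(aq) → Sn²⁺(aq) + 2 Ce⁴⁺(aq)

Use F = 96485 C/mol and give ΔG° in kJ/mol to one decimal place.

+277.9 kJ/mol

As written, Sn⁴⁺/Sn²⁺ is reduced (cathode) and Ce⁴⁺/Ce³⁺ is oxidised (anode), so E°cell = (+0.17) − (+1.61) = -1.44 V.
Balancing electrons gives n = 2.
ΔG° = −nFE° = −(2)(96485)(-1.44) = 277,877 J = +277.9 kJ/mol.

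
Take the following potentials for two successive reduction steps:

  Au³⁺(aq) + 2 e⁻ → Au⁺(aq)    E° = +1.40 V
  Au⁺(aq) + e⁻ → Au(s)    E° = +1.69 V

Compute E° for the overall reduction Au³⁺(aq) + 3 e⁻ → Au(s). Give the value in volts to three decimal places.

+1.497 V

Standard free energies of sequential steps add: ΔG°₃ = ΔG°₁ + ΔG°₂, so n₃E°₃ = n₁E°₁ + n₂E°₂.
E°₃ = (2×+1.40 + 1×+1.69) / 3 = (+4.490) / 3 = +1.497 V.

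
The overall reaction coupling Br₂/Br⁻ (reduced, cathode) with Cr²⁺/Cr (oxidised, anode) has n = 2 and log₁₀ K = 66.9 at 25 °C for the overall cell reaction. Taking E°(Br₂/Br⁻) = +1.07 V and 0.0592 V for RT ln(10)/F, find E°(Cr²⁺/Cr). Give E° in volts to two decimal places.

E°cell = (0.0592/n)·log K = (0.0592/2)(66.9) = +1.980 V.
Since Br₂/Br⁻ is the cathode and Cr²⁺/Cr the anode, E°cell = E°(Br₂/Br⁻) − E°(Cr²⁺/Cr).
So E°(Cr²⁺/Cr) = E°(Br₂/Br⁻) − E°cell = (+1.07) − (+1.980) = -0.91 V.

-0.91 V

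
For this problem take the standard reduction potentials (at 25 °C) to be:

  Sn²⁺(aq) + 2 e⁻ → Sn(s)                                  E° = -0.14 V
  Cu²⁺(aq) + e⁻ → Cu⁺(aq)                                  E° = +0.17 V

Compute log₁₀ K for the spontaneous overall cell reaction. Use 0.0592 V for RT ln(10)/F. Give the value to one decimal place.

Cathode: Cu²⁺/Cu⁺; anode: Sn²⁺/Sn. E°cell = +0.31 V, n = 2.
log K = nE°cell / 0.0592 = (2)(+0.31) / 0.0592 = 10.5.

10.5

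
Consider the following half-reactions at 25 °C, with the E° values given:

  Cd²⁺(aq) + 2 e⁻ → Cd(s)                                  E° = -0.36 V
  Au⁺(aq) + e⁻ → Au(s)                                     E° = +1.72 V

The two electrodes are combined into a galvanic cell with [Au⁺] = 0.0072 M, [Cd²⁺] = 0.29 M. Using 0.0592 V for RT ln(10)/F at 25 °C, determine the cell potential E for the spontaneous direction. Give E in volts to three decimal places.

Au⁺/Au is the cathode (higher E°), Cd²⁺/Cd the anode: E°cell = +1.72 − (-0.36) = +2.08 V, n = 2.
Overall: 2 Au⁺(aq) + Cd(s) → 2 Au(s) + Cd²⁺(aq)
Q = [Cd²⁺] / ([Au⁺]^2); log Q = 3.748.
E = E° − (0.0592/n) log Q = +2.08 − (0.0592/2)(3.748) = +1.969 V.

+1.969 V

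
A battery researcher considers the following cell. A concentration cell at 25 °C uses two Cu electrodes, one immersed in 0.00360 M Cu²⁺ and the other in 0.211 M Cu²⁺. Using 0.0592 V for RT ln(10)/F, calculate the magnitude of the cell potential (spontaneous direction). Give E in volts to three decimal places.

+0.052 V

For a concentration cell E°cell = 0. The 0.211 M side is the cathode (reduction is favoured where [Cu²⁺] is higher).
With n = 2, E = −(0.0592/2) log([Cu²⁺]ₐₙ/[Cu²⁺]꜀ₐₜ) = −(0.0592/2) log(0.0036/0.211) = −(0.0592/2)(-1.768) = +0.052 V.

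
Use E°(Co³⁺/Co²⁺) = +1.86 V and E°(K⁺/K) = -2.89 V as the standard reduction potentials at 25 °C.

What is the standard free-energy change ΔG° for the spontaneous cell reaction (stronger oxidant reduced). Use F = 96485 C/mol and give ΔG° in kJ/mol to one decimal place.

Co³⁺/Co²⁺ (E° = +1.86 V) is the cathode; K⁺/K (E° = -2.89 V) is the anode, so E°cell = +4.75 V.
Balancing electrons gives n = 1 (lcm of 1 and 1).
ΔG° = −nFE° = −(1)(96485)(+4.75) = -458,304 J = -458.3 kJ/mol.

-458.3 kJ/mol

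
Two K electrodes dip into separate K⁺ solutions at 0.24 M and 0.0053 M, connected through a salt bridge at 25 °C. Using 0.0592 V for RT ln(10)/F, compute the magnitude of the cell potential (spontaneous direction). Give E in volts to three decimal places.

For a concentration cell E°cell = 0. The 0.24 M side is the cathode (reduction is favoured where [K⁺] is higher).
With n = 1, E = −(0.0592/1) log([K⁺]ₐₙ/[K⁺]꜀ₐₜ) = −(0.0592/1) log(0.0053/0.24) = −(0.0592/1)(-1.656) = +0.098 V.

+0.098 V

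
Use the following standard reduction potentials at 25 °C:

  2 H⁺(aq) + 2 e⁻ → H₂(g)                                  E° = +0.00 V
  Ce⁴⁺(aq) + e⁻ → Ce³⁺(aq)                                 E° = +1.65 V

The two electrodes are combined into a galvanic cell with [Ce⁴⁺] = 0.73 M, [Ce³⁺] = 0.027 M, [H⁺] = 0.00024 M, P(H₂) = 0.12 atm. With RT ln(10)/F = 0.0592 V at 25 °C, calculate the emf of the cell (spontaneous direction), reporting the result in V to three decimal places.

Ce⁴⁺/Ce³⁺ is the cathode (higher E°), H⁺/H₂ the anode: E°cell = +1.65 − (+0.00) = +1.65 V, n = 2.
Overall: 2 Ce⁴⁺(aq) + H₂(g) → 2 Ce³⁺(aq) + 2 H⁺(aq)
Q = [Ce³⁺]^2·[H⁺]^2 / ([Ce⁴⁺]^2·P(H₂)); log Q = -9.183.
E = E° − (0.0592/n) log Q = +1.65 − (0.0592/2)(-9.183) = +1.922 V.

+1.922 V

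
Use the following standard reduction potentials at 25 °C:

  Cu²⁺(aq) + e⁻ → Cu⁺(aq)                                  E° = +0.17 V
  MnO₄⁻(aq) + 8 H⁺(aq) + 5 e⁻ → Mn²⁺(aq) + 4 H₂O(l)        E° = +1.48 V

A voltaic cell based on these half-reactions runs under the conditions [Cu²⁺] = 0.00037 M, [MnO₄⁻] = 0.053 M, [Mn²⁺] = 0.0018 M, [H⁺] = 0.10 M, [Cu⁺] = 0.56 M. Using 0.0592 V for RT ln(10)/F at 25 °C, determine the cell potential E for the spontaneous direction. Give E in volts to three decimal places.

+1.421 V

MnO₄⁻/Mn²⁺ is the cathode (higher E°), Cu²⁺/Cu⁺ the anode: E°cell = +1.48 − (+0.17) = +1.31 V, n = 5.
Overall: MnO₄⁻(aq) + 8 H⁺(aq) + 5 Cu⁺(aq) → Mn²⁺(aq) + 4 H₂O(l) + 5 Cu²⁺(aq)
Q = [Mn²⁺]·[Cu²⁺]^5 / ([MnO₄⁻]·[H⁺]^8·[Cu⁺]^5); log Q = -9.369.
E = E° − (0.0592/n) log Q = +1.31 − (0.0592/5)(-9.369) = +1.421 V.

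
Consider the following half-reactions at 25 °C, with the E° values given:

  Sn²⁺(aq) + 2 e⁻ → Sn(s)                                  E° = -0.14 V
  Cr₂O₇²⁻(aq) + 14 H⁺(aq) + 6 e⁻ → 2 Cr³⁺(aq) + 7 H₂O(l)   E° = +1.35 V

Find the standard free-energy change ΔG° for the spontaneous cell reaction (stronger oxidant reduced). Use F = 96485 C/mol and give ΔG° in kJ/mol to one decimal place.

-862.6 kJ/mol

Cr₂O₇²⁻/Cr³⁺ (E° = +1.35 V) is the cathode; Sn²⁺/Sn (E° = -0.14 V) is the anode, so E°cell = +1.49 V.
Balancing electrons gives n = 6 (lcm of 6 and 2).
ΔG° = −nFE° = −(6)(96485)(+1.49) = -862,576 J = -862.6 kJ/mol.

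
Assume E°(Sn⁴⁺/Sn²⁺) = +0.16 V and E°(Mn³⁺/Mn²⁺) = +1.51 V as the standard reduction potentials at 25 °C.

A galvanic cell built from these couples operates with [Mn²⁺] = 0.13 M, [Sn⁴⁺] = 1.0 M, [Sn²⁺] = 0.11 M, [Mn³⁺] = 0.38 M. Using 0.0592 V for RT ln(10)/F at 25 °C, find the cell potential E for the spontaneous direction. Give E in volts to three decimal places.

+1.349 V

Mn³⁺/Mn²⁺ is the cathode (higher E°), Sn⁴⁺/Sn²⁺ the anode: E°cell = +1.51 − (+0.16) = +1.35 V, n = 2.
Overall: 2 Mn³⁺(aq) + Sn²⁺(aq) → 2 Mn²⁺(aq) + Sn⁴⁺(aq)
Q = [Mn²⁺]^2·[Sn⁴⁺] / ([Mn³⁺]^2·[Sn²⁺]); log Q = 0.027.
E = E° − (0.0592/n) log Q = +1.35 − (0.0592/2)(0.027) = +1.349 V.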